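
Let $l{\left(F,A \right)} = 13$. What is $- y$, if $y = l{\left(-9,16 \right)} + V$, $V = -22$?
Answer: $9$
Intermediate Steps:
$y = -9$ ($y = 13 - 22 = -9$)
$- y = \left(-1\right) \left(-9\right) = 9$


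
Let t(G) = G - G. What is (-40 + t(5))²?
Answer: 1600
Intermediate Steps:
t(G) = 0
(-40 + t(5))² = (-40 + 0)² = (-40)² = 1600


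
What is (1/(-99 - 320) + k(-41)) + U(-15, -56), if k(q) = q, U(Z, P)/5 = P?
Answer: -134500/419 ≈ -321.00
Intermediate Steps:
U(Z, P) = 5*P
(1/(-99 - 320) + k(-41)) + U(-15, -56) = (1/(-99 - 320) - 41) + 5*(-56) = (1/(-419) - 41) - 280 = (-1/419 - 41) - 280 = -17180/419 - 280 = -134500/419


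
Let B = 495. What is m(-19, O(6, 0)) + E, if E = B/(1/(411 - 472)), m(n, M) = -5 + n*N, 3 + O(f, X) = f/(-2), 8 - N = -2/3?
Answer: -91094/3 ≈ -30365.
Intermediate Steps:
N = 26/3 (N = 8 - (-2)/3 = 8 - 1*(-⅔) = 8 + ⅔ = 26/3 ≈ 8.6667)
O(f, X) = -3 - f/2 (O(f, X) = -3 + f/(-2) = -3 + f*(-½) = -3 - f/2)
m(n, M) = -5 + 26*n/3 (m(n, M) = -5 + n*(26/3) = -5 + 26*n/3)
E = -30195 (E = 495/(1/(411 - 472)) = 495/(1/(-61)) = 495/(-1/61) = 495*(-61) = -30195)
m(-19, O(6, 0)) + E = (-5 + (26/3)*(-19)) - 30195 = (-5 - 494/3) - 30195 = -509/3 - 30195 = -91094/3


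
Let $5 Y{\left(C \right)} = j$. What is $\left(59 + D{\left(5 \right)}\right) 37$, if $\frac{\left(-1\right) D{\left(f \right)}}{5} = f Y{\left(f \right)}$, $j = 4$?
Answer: $1443$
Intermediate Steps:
$Y{\left(C \right)} = \frac{4}{5}$ ($Y{\left(C \right)} = \frac{1}{5} \cdot 4 = \frac{4}{5}$)
$D{\left(f \right)} = - 4 f$ ($D{\left(f \right)} = - 5 f \frac{4}{5} = - 5 \frac{4 f}{5} = - 4 f$)
$\left(59 + D{\left(5 \right)}\right) 37 = \left(59 - 20\right) 37 = 39 \cdot 37 = 1443$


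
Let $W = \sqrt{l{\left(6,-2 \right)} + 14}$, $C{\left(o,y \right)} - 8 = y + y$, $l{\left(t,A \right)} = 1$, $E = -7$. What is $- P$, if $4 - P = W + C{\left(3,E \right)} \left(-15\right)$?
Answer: $86 + \sqrt{15} \approx 89.873$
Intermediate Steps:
$C{\left(o,y \right)} = 8 + 2 y$ ($C{\left(o,y \right)} = 8 + \left(y + y\right) = 8 + 2 y$)
$W = \sqrt{15}$ ($W = \sqrt{1 + 14} = \sqrt{15} \approx 3.873$)
$P = -86 - \sqrt{15}$ ($P = 4 - \left(\sqrt{15} + \left(8 + 2 \left(-7\right)\right) \left(-15\right)\right) = 4 - \left(\sqrt{15} + \left(8 - 14\right) \left(-15\right)\right) = 4 - \left(\sqrt{15} - -90\right) = 4 - \left(\sqrt{15} + 90\right) = 4 - \left(90 + \sqrt{15}\right) = -86 - \sqrt{15} \approx -89.873$)
$- P = - (-86 - \sqrt{15}) = 86 + \sqrt{15}$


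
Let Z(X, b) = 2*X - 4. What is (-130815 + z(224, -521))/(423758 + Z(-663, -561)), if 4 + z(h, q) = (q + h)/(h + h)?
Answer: -58607209/189247744 ≈ -0.30969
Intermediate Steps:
Z(X, b) = -4 + 2*X
z(h, q) = -4 + (h + q)/(2*h) (z(h, q) = -4 + (q + h)/(h + h) = -4 + (h + q)/((2*h)) = -4 + (h + q)*(1/(2*h)) = -4 + (h + q)/(2*h))
(-130815 + z(224, -521))/(423758 + Z(-663, -561)) = (-130815 + (½)*(-521 - 7*224)/224)/(423758 + (-4 + 2*(-663))) = (-130815 + (½)*(1/224)*(-521 - 1568))/(423758 + (-4 - 1326)) = (-130815 + (½)*(1/224)*(-2089))/(423758 - 1330) = (-130815 - 2089/448)/422428 = -58607209/448*1/422428 = -58607209/189247744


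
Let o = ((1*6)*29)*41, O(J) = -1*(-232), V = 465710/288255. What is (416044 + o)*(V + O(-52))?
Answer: 5699434936972/57651 ≈ 9.8861e+7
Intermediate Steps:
V = 93142/57651 (V = 465710*(1/288255) = 93142/57651 ≈ 1.6156)
O(J) = 232
o = 7134 (o = (6*29)*41 = 174*41 = 7134)
(416044 + o)*(V + O(-52)) = (416044 + 7134)*(93142/57651 + 232) = 423178*(13468174/57651) = 5699434936972/57651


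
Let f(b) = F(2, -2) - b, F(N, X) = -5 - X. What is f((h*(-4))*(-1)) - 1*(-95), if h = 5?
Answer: 72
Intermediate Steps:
f(b) = -3 - b (f(b) = (-5 - 1*(-2)) - b = (-5 + 2) - b = -3 - b)
f((h*(-4))*(-1)) - 1*(-95) = (-3 - 5*(-4)*(-1)) - 1*(-95) = (-3 - (-20)*(-1)) + 95 = (-3 - 1*20) + 95 = (-3 - 20) + 95 = -23 + 95 = 72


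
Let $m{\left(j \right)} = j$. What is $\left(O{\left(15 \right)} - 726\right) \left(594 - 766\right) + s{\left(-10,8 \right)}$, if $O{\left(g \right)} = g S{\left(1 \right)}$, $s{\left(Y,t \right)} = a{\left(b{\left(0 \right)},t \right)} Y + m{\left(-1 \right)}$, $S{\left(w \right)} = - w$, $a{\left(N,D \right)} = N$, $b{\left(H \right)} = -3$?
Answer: $127481$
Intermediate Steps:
$s{\left(Y,t \right)} = -1 - 3 Y$ ($s{\left(Y,t \right)} = - 3 Y - 1 = -1 - 3 Y$)
$O{\left(g \right)} = - g$ ($O{\left(g \right)} = g \left(\left(-1\right) 1\right) = g \left(-1\right) = - g$)
$\left(O{\left(15 \right)} - 726\right) \left(594 - 766\right) + s{\left(-10,8 \right)} = \left(\left(-1\right) 15 - 726\right) \left(594 - 766\right) - -29 = \left(-15 - 726\right) \left(-172\right) + \left(-1 + 30\right) = \left(-741\right) \left(-172\right) + 29 = 127452 + 29 = 127481$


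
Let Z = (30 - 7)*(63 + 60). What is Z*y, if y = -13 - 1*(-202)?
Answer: 534681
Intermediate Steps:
y = 189 (y = -13 + 202 = 189)
Z = 2829 (Z = 23*123 = 2829)
Z*y = 2829*189 = 534681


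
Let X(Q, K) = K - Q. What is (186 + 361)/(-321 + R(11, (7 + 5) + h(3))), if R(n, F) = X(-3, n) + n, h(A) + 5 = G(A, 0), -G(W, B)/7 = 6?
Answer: -547/296 ≈ -1.8480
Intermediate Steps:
G(W, B) = -42 (G(W, B) = -7*6 = -42)
h(A) = -47 (h(A) = -5 - 42 = -47)
R(n, F) = 3 + 2*n (R(n, F) = (n - 1*(-3)) + n = (n + 3) + n = (3 + n) + n = 3 + 2*n)
(186 + 361)/(-321 + R(11, (7 + 5) + h(3))) = (186 + 361)/(-321 + (3 + 2*11)) = 547/(-321 + (3 + 22)) = 547/(-321 + 25) = 547/(-296) = 547*(-1/296) = -547/296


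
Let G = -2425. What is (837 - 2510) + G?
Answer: -4098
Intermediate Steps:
(837 - 2510) + G = (837 - 2510) - 2425 = -1673 - 2425 = -4098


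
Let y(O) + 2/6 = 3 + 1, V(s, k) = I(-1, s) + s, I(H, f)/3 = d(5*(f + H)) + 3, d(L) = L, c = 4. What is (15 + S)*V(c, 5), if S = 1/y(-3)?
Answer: 9744/11 ≈ 885.82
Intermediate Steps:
I(H, f) = 9 + 15*H + 15*f (I(H, f) = 3*(5*(f + H) + 3) = 3*(5*(H + f) + 3) = 3*((5*H + 5*f) + 3) = 3*(3 + 5*H + 5*f) = 9 + 15*H + 15*f)
V(s, k) = -6 + 16*s (V(s, k) = (9 + 15*(-1) + 15*s) + s = (9 - 15 + 15*s) + s = (-6 + 15*s) + s = -6 + 16*s)
y(O) = 11/3 (y(O) = -⅓ + (3 + 1) = -⅓ + 4 = 11/3)
S = 3/11 (S = 1/(11/3) = 3/11 ≈ 0.27273)
(15 + S)*V(c, 5) = (15 + 3/11)*(-6 + 16*4) = 168*(-6 + 64)/11 = (168/11)*58 = 9744/11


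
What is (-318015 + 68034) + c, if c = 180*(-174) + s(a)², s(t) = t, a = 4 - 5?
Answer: -281300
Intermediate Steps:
a = -1
c = -31319 (c = 180*(-174) + (-1)² = -31320 + 1 = -31319)
(-318015 + 68034) + c = (-318015 + 68034) - 31319 = -249981 - 31319 = -281300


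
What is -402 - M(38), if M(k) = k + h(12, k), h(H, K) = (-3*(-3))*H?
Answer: -548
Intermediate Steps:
h(H, K) = 9*H
M(k) = 108 + k (M(k) = k + 9*12 = k + 108 = 108 + k)
-402 - M(38) = -402 - (108 + 38) = -402 - 1*146 = -402 - 146 = -548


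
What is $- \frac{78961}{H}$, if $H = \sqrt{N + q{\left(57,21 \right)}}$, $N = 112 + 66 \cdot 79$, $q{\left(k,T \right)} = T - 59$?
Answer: $- \frac{78961 \sqrt{1322}}{2644} \approx -1085.8$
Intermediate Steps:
$q{\left(k,T \right)} = -59 + T$
$N = 5326$ ($N = 112 + 5214 = 5326$)
$H = 2 \sqrt{1322}$ ($H = \sqrt{5326 + \left(-59 + 21\right)} = \sqrt{5326 - 38} = \sqrt{5288} = 2 \sqrt{1322} \approx 72.719$)
$- \frac{78961}{H} = - \frac{78961}{2 \sqrt{1322}} = - 78961 \frac{\sqrt{1322}}{2644} = - \frac{78961 \sqrt{1322}}{2644}$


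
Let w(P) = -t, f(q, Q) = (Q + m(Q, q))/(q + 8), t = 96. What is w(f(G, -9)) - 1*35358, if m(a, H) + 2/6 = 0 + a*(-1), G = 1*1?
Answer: -35454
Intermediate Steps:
G = 1
m(a, H) = -⅓ - a (m(a, H) = -⅓ + (0 + a*(-1)) = -⅓ + (0 - a) = -⅓ - a)
f(q, Q) = -1/(3*(8 + q)) (f(q, Q) = (Q + (-⅓ - Q))/(q + 8) = -1/(3*(8 + q)))
w(P) = -96 (w(P) = -1*96 = -96)
w(f(G, -9)) - 1*35358 = -96 - 1*35358 = -96 - 35358 = -35454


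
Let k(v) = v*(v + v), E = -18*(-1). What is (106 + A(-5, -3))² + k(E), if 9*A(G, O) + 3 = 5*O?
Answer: 11464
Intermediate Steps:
A(G, O) = -⅓ + 5*O/9 (A(G, O) = -⅓ + (5*O)/9 = -⅓ + 5*O/9)
E = 18
k(v) = 2*v² (k(v) = v*(2*v) = 2*v²)
(106 + A(-5, -3))² + k(E) = (106 + (-⅓ + (5/9)*(-3)))² + 2*18² = (106 + (-⅓ - 5/3))² + 2*324 = (106 - 2)² + 648 = 104² + 648 = 10816 + 648 = 11464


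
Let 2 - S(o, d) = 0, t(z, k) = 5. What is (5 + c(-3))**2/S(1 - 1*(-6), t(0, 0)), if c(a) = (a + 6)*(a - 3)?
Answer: 169/2 ≈ 84.500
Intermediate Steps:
S(o, d) = 2 (S(o, d) = 2 - 1*0 = 2 + 0 = 2)
c(a) = (-3 + a)*(6 + a) (c(a) = (6 + a)*(-3 + a) = (-3 + a)*(6 + a))
(5 + c(-3))**2/S(1 - 1*(-6), t(0, 0)) = (5 + (-18 + (-3)**2 + 3*(-3)))**2/2 = (5 + (-18 + 9 - 9))**2*(1/2) = (5 - 18)**2*(1/2) = (-13)**2*(1/2) = 169*(1/2) = 169/2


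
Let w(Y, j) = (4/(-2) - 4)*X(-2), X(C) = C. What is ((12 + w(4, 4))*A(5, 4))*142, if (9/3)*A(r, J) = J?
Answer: 4544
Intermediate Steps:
A(r, J) = J/3
w(Y, j) = 12 (w(Y, j) = (4/(-2) - 4)*(-2) = (4*(-½) - 4)*(-2) = (-2 - 4)*(-2) = -6*(-2) = 12)
((12 + w(4, 4))*A(5, 4))*142 = ((12 + 12)*((⅓)*4))*142 = (24*(4/3))*142 = 32*142 = 4544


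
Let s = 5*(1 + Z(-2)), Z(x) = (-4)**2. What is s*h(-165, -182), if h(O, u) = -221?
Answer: -18785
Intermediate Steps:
Z(x) = 16
s = 85 (s = 5*(1 + 16) = 5*17 = 85)
s*h(-165, -182) = 85*(-221) = -18785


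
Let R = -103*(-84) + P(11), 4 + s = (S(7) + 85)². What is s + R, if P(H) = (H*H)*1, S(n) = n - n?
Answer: 15994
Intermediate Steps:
S(n) = 0
P(H) = H² (P(H) = H²*1 = H²)
s = 7221 (s = -4 + (0 + 85)² = -4 + 85² = -4 + 7225 = 7221)
R = 8773 (R = -103*(-84) + 11² = 8652 + 121 = 8773)
s + R = 7221 + 8773 = 15994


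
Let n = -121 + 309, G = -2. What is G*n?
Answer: -376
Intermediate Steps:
n = 188
G*n = -2*188 = -376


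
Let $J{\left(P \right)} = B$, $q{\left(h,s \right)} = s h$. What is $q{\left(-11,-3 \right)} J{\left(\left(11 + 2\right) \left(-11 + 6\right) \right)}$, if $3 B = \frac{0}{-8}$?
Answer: $0$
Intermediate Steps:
$q{\left(h,s \right)} = h s$
$B = 0$ ($B = \frac{0 \frac{1}{-8}}{3} = \frac{0 \left(- \frac{1}{8}\right)}{3} = \frac{1}{3} \cdot 0 = 0$)
$J{\left(P \right)} = 0$
$q{\left(-11,-3 \right)} J{\left(\left(11 + 2\right) \left(-11 + 6\right) \right)} = \left(-11\right) \left(-3\right) 0 = 33 \cdot 0 = 0$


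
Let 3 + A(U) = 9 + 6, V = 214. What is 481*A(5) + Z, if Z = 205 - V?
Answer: 5763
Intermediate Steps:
A(U) = 12 (A(U) = -3 + (9 + 6) = -3 + 15 = 12)
Z = -9 (Z = 205 - 1*214 = 205 - 214 = -9)
481*A(5) + Z = 481*12 - 9 = 5772 - 9 = 5763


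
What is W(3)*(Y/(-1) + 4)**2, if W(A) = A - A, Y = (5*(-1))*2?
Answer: 0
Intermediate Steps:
Y = -10 (Y = -5*2 = -10)
W(A) = 0
W(3)*(Y/(-1) + 4)**2 = 0*(-10/(-1) + 4)**2 = 0*(-10*(-1) + 4)**2 = 0*(10 + 4)**2 = 0*14**2 = 0*196 = 0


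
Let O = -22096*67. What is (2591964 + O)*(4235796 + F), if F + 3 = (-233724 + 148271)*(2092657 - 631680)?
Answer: -138764357132579216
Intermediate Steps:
F = -124844867584 (F = -3 + (-233724 + 148271)*(2092657 - 631680) = -3 - 85453*1460977 = -3 - 124844867581 = -124844867584)
O = -1480432
(2591964 + O)*(4235796 + F) = (2591964 - 1480432)*(4235796 - 124844867584) = 1111532*(-124840631788) = -138764357132579216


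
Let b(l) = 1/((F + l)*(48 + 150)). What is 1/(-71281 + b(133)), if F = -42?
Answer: -18018/1284341057 ≈ -1.4029e-5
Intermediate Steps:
b(l) = 1/(-8316 + 198*l) (b(l) = 1/((-42 + l)*(48 + 150)) = 1/((-42 + l)*198) = 1/(-8316 + 198*l))
1/(-71281 + b(133)) = 1/(-71281 + 1/(198*(-42 + 133))) = 1/(-71281 + (1/198)/91) = 1/(-71281 + (1/198)*(1/91)) = 1/(-71281 + 1/18018) = 1/(-1284341057/18018) = -18018/1284341057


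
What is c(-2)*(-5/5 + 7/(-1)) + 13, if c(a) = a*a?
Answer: -19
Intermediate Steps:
c(a) = a**2
c(-2)*(-5/5 + 7/(-1)) + 13 = (-2)**2*(-5/5 + 7/(-1)) + 13 = 4*(-5*1/5 + 7*(-1)) + 13 = 4*(-1 - 7) + 13 = 4*(-8) + 13 = -32 + 13 = -19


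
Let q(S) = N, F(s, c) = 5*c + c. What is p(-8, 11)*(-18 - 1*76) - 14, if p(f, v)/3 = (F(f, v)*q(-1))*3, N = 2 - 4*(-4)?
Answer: -1005062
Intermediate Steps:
F(s, c) = 6*c
N = 18 (N = 2 + 16 = 18)
q(S) = 18
p(f, v) = 972*v (p(f, v) = 3*(((6*v)*18)*3) = 3*((108*v)*3) = 3*(324*v) = 972*v)
p(-8, 11)*(-18 - 1*76) - 14 = (972*11)*(-18 - 1*76) - 14 = 10692*(-18 - 76) - 14 = 10692*(-94) - 14 = -1005048 - 14 = -1005062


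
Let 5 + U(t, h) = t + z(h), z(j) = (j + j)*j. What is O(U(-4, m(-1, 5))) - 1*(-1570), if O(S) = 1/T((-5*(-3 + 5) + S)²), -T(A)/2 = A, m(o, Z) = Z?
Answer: 3017539/1922 ≈ 1570.0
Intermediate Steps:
T(A) = -2*A
z(j) = 2*j² (z(j) = (2*j)*j = 2*j²)
U(t, h) = -5 + t + 2*h² (U(t, h) = -5 + (t + 2*h²) = -5 + t + 2*h²)
O(S) = -1/(2*(-10 + S)²) (O(S) = 1/(-2*(-5*(-3 + 5) + S)²) = 1/(-2*(-5*2 + S)²) = 1/(-2*(-10 + S)²) = -1/(2*(-10 + S)²))
O(U(-4, m(-1, 5))) - 1*(-1570) = -1/(2*(-10 + (-5 - 4 + 2*5²))²) - 1*(-1570) = -1/(2*(-10 + (-5 - 4 + 2*25))²) + 1570 = -1/(2*(-10 + (-5 - 4 + 50))²) + 1570 = -1/(2*(-10 + 41)²) + 1570 = -½/31² + 1570 = -½*1/961 + 1570 = -1/1922 + 1570 = 3017539/1922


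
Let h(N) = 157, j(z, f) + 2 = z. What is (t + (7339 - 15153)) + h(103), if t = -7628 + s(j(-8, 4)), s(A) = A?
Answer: -15295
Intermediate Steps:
j(z, f) = -2 + z
t = -7638 (t = -7628 + (-2 - 8) = -7628 - 10 = -7638)
(t + (7339 - 15153)) + h(103) = (-7638 + (7339 - 15153)) + 157 = (-7638 - 7814) + 157 = -15452 + 157 = -15295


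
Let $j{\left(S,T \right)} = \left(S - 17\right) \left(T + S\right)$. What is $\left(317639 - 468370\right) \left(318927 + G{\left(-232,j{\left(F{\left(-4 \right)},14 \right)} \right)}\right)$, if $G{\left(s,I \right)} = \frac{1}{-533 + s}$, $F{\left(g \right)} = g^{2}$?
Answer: $- \frac{36775221861574}{765} \approx -4.8072 \cdot 10^{10}$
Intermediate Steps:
$j{\left(S,T \right)} = \left(-17 + S\right) \left(S + T\right)$
$\left(317639 - 468370\right) \left(318927 + G{\left(-232,j{\left(F{\left(-4 \right)},14 \right)} \right)}\right) = \left(317639 - 468370\right) \left(318927 + \frac{1}{-533 - 232}\right) = - 150731 \left(318927 + \frac{1}{-765}\right) = - 150731 \left(318927 - \frac{1}{765}\right) = \left(-150731\right) \frac{243979154}{765} = - \frac{36775221861574}{765}$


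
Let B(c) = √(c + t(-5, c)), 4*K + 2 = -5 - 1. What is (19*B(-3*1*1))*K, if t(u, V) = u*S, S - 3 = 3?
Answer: -38*I*√33 ≈ -218.29*I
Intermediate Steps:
K = -2 (K = -½ + (-5 - 1)/4 = -½ + (¼)*(-6) = -½ - 3/2 = -2)
S = 6 (S = 3 + 3 = 6)
t(u, V) = 6*u (t(u, V) = u*6 = 6*u)
B(c) = √(-30 + c) (B(c) = √(c + 6*(-5)) = √(c - 30) = √(-30 + c))
(19*B(-3*1*1))*K = (19*√(-30 - 3*1*1))*(-2) = (19*√(-30 - 3*1))*(-2) = (19*√(-30 - 3))*(-2) = (19*√(-33))*(-2) = (19*(I*√33))*(-2) = (19*I*√33)*(-2) = -38*I*√33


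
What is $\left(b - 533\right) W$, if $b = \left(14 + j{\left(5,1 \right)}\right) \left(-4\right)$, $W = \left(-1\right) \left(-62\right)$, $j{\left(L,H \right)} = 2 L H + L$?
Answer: $-40238$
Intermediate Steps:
$j{\left(L,H \right)} = L + 2 H L$ ($j{\left(L,H \right)} = 2 H L + L = L + 2 H L$)
$W = 62$
$b = -116$ ($b = \left(14 + 5 \left(1 + 2 \cdot 1\right)\right) \left(-4\right) = \left(14 + 5 \left(1 + 2\right)\right) \left(-4\right) = \left(14 + 5 \cdot 3\right) \left(-4\right) = \left(14 + 15\right) \left(-4\right) = 29 \left(-4\right) = -116$)
$\left(b - 533\right) W = \left(-116 - 533\right) 62 = \left(-649\right) 62 = -40238$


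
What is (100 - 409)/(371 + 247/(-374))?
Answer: -38522/46169 ≈ -0.83437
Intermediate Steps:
(100 - 409)/(371 + 247/(-374)) = -309/(371 + 247*(-1/374)) = -309/(371 - 247/374) = -309/138507/374 = -309*374/138507 = -38522/46169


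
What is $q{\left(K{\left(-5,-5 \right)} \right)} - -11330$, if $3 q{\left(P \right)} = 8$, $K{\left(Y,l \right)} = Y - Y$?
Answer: $\frac{33998}{3} \approx 11333.0$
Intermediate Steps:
$K{\left(Y,l \right)} = 0$
$q{\left(P \right)} = \frac{8}{3}$ ($q{\left(P \right)} = \frac{1}{3} \cdot 8 = \frac{8}{3}$)
$q{\left(K{\left(-5,-5 \right)} \right)} - -11330 = \frac{8}{3} - -11330 = \frac{8}{3} + 11330 = \frac{33998}{3}$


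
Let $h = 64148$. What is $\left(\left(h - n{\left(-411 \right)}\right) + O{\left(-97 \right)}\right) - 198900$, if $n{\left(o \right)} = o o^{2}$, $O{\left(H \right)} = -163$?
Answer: $69291616$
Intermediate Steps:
$n{\left(o \right)} = o^{3}$
$\left(\left(h - n{\left(-411 \right)}\right) + O{\left(-97 \right)}\right) - 198900 = \left(\left(64148 - \left(-411\right)^{3}\right) - 163\right) - 198900 = \left(\left(64148 - -69426531\right) - 163\right) - 198900 = \left(\left(64148 + 69426531\right) - 163\right) - 198900 = \left(69490679 - 163\right) - 198900 = 69490516 - 198900 = 69291616$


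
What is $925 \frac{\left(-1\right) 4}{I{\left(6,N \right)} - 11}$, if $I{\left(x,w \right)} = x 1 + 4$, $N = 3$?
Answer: $3700$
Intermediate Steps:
$I{\left(x,w \right)} = 4 + x$ ($I{\left(x,w \right)} = x + 4 = 4 + x$)
$925 \frac{\left(-1\right) 4}{I{\left(6,N \right)} - 11} = 925 \frac{\left(-1\right) 4}{\left(4 + 6\right) - 11} = 925 \frac{1}{10 - 11} \left(-4\right) = 925 \frac{1}{-1} \left(-4\right) = 925 \left(\left(-1\right) \left(-4\right)\right) = 925 \cdot 4 = 3700$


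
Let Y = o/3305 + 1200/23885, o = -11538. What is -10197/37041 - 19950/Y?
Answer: 648125609445946/111789379937 ≈ 5797.7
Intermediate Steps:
Y = -54323826/15787985 (Y = -11538/3305 + 1200/23885 = -11538*1/3305 + 1200*(1/23885) = -11538/3305 + 240/4777 = -54323826/15787985 ≈ -3.4408)
-10197/37041 - 19950/Y = -10197/37041 - 19950/(-54323826/15787985) = -10197*1/37041 - 19950*(-15787985/54323826) = -3399/12347 + 52495050125/9053971 = 648125609445946/111789379937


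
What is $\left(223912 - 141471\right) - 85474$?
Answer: $-3033$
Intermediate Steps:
$\left(223912 - 141471\right) - 85474 = 82441 - 85474 = -3033$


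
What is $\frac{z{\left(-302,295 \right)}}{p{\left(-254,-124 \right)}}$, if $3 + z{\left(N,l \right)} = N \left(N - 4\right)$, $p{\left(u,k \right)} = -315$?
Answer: $- \frac{30803}{105} \approx -293.36$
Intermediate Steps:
$z{\left(N,l \right)} = -3 + N \left(-4 + N\right)$ ($z{\left(N,l \right)} = -3 + N \left(N - 4\right) = -3 + N \left(-4 + N\right)$)
$\frac{z{\left(-302,295 \right)}}{p{\left(-254,-124 \right)}} = \frac{-3 + \left(-302\right)^{2} - -1208}{-315} = \left(-3 + 91204 + 1208\right) \left(- \frac{1}{315}\right) = 92409 \left(- \frac{1}{315}\right) = - \frac{30803}{105}$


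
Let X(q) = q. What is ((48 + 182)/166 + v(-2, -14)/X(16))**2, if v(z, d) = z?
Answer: 700569/440896 ≈ 1.5890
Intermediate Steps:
((48 + 182)/166 + v(-2, -14)/X(16))**2 = ((48 + 182)/166 - 2/16)**2 = (230*(1/166) - 2*1/16)**2 = (115/83 - 1/8)**2 = (837/664)**2 = 700569/440896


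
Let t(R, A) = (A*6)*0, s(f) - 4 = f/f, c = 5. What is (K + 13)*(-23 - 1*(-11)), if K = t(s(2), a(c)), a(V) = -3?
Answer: -156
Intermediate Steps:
s(f) = 5 (s(f) = 4 + f/f = 4 + 1 = 5)
t(R, A) = 0 (t(R, A) = (6*A)*0 = 0)
K = 0
(K + 13)*(-23 - 1*(-11)) = (0 + 13)*(-23 - 1*(-11)) = 13*(-23 + 11) = 13*(-12) = -156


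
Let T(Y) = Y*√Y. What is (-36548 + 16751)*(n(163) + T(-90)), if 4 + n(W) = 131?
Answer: -2514219 + 5345190*I*√10 ≈ -2.5142e+6 + 1.6903e+7*I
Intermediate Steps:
n(W) = 127 (n(W) = -4 + 131 = 127)
T(Y) = Y^(3/2)
(-36548 + 16751)*(n(163) + T(-90)) = (-36548 + 16751)*(127 + (-90)^(3/2)) = -19797*(127 - 270*I*√10) = -2514219 + 5345190*I*√10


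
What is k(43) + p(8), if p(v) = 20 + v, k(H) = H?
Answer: 71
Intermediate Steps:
k(43) + p(8) = 43 + (20 + 8) = 43 + 28 = 71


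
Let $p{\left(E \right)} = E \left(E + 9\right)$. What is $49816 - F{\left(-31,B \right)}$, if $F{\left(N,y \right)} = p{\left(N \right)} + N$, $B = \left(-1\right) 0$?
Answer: $49165$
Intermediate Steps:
$p{\left(E \right)} = E \left(9 + E\right)$
$B = 0$
$F{\left(N,y \right)} = N + N \left(9 + N\right)$ ($F{\left(N,y \right)} = N \left(9 + N\right) + N = N + N \left(9 + N\right)$)
$49816 - F{\left(-31,B \right)} = 49816 - - 31 \left(10 - 31\right) = 49816 - \left(-31\right) \left(-21\right) = 49816 - 651 = 49165$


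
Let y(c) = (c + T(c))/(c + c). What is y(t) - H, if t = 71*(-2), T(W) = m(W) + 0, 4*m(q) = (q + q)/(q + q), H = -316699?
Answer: 359770631/1136 ≈ 3.1670e+5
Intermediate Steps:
m(q) = 1/4 (m(q) = ((q + q)/(q + q))/4 = ((2*q)/((2*q)))/4 = ((2*q)*(1/(2*q)))/4 = (1/4)*1 = 1/4)
T(W) = 1/4 (T(W) = 1/4 + 0 = 1/4)
t = -142
y(c) = (1/4 + c)/(2*c) (y(c) = (c + 1/4)/(c + c) = (1/4 + c)/((2*c)) = (1/4 + c)*(1/(2*c)) = (1/4 + c)/(2*c))
y(t) - H = (1/8)*(1 + 4*(-142))/(-142) - 1*(-316699) = (1/8)*(-1/142)*(1 - 568) + 316699 = (1/8)*(-1/142)*(-567) + 316699 = 567/1136 + 316699 = 359770631/1136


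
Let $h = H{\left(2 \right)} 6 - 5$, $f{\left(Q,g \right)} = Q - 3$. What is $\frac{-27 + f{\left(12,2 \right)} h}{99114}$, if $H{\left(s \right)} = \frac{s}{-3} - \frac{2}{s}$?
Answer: $- \frac{27}{16519} \approx -0.0016345$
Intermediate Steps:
$f{\left(Q,g \right)} = -3 + Q$ ($f{\left(Q,g \right)} = Q - 3 = -3 + Q$)
$H{\left(s \right)} = - \frac{2}{s} - \frac{s}{3}$ ($H{\left(s \right)} = s \left(- \frac{1}{3}\right) - \frac{2}{s} = - \frac{s}{3} - \frac{2}{s} = - \frac{2}{s} - \frac{s}{3}$)
$h = -15$ ($h = \left(- \frac{2}{2} - \frac{2}{3}\right) 6 - 5 = \left(\left(-2\right) \frac{1}{2} - \frac{2}{3}\right) 6 - 5 = \left(-1 - \frac{2}{3}\right) 6 - 5 = \left(- \frac{5}{3}\right) 6 - 5 = -10 - 5 = -15$)
$\frac{-27 + f{\left(12,2 \right)} h}{99114} = \frac{-27 + \left(-3 + 12\right) \left(-15\right)}{99114} = \left(-27 + 9 \left(-15\right)\right) \frac{1}{99114} = \left(-27 - 135\right) \frac{1}{99114} = \left(-162\right) \frac{1}{99114} = - \frac{27}{16519}$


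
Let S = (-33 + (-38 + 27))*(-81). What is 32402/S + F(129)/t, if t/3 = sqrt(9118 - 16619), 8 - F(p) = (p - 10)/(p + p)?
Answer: 16201/1782 - 1945*I*sqrt(7501)/5805774 ≈ 9.0915 - 0.029015*I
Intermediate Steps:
S = 3564 (S = (-33 - 11)*(-81) = -44*(-81) = 3564)
F(p) = 8 - (-10 + p)/(2*p) (F(p) = 8 - (p - 10)/(p + p) = 8 - (-10 + p)/(2*p))
t = 3*I*sqrt(7501) (t = 3*sqrt(9118 - 16619) = 3*sqrt(-7501) = 3*(I*sqrt(7501)) = 3*I*sqrt(7501) ≈ 259.83*I)
32402/S + F(129)/t = 32402/3564 + (15/2 + 5/129)/((3*I*sqrt(7501))) = 32402*(1/3564) + (15/2 + 5*(1/129))*(-I*sqrt(7501)/22503) = 16201/1782 + (15/2 + 5/129)*(-I*sqrt(7501)/22503) = 16201/1782 + 1945*(-I*sqrt(7501)/22503)/258 = 16201/1782 - 1945*I*sqrt(7501)/5805774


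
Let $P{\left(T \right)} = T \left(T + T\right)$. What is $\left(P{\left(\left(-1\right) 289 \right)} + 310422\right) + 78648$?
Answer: $556112$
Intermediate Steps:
$P{\left(T \right)} = 2 T^{2}$ ($P{\left(T \right)} = T 2 T = 2 T^{2}$)
$\left(P{\left(\left(-1\right) 289 \right)} + 310422\right) + 78648 = \left(2 \left(\left(-1\right) 289\right)^{2} + 310422\right) + 78648 = \left(2 \left(-289\right)^{2} + 310422\right) + 78648 = \left(2 \cdot 83521 + 310422\right) + 78648 = \left(167042 + 310422\right) + 78648 = 477464 + 78648 = 556112$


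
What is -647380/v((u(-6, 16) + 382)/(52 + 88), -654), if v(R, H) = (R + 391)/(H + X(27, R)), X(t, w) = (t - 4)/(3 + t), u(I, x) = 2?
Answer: 44403470510/41343 ≈ 1.0740e+6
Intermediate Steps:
X(t, w) = (-4 + t)/(3 + t)
v(R, H) = (391 + R)/(23/30 + H) (v(R, H) = (R + 391)/(H + (-4 + 27)/(3 + 27)) = (391 + R)/(H + 23/30) = (391 + R)/(23/30 + H))
-647380/v((u(-6, 16) + 382)/(52 + 88), -654) = -647380*(23 + 30*(-654))/(30*(391 + (2 + 382)/(52 + 88))) = -647380*(23 - 19620)/(30*(391 + 384/140)) = -647380*(-19597/(30*(391 + 384*(1/140)))) = -647380*(-19597/(30*(391 + 96/35))) = -647380/(30*(-1/19597)*(13781/35)) = -647380/(-82686/137179) = -647380*(-137179/82686) = 44403470510/41343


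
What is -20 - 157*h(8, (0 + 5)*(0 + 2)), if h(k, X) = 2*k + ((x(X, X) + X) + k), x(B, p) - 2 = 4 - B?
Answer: -4730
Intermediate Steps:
x(B, p) = 6 - B (x(B, p) = 2 + (4 - B) = 6 - B)
h(k, X) = 6 + 3*k (h(k, X) = 2*k + (((6 - X) + X) + k) = 2*k + (6 + k) = 6 + 3*k)
-20 - 157*h(8, (0 + 5)*(0 + 2)) = -20 - 157*(6 + 3*8) = -20 - 157*(6 + 24) = -20 - 157*30 = -20 - 4710 = -4730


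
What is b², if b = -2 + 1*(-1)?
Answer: 9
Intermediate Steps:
b = -3 (b = -2 - 1 = -3)
b² = (-3)² = 9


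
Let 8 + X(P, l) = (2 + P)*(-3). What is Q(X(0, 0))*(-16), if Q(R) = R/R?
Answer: -16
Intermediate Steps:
X(P, l) = -14 - 3*P (X(P, l) = -8 + (2 + P)*(-3) = -8 + (-6 - 3*P) = -14 - 3*P)
Q(R) = 1
Q(X(0, 0))*(-16) = 1*(-16) = -16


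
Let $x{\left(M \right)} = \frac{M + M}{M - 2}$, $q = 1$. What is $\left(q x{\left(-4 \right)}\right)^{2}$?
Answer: $\frac{16}{9} \approx 1.7778$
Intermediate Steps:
$x{\left(M \right)} = \frac{2 M}{-2 + M}$
$\left(q x{\left(-4 \right)}\right)^{2} = \left(1 \cdot 2 \left(-4\right) \frac{1}{-2 - 4}\right)^{2} = \left(1 \cdot 2 \left(-4\right) \frac{1}{-6}\right)^{2} = \left(1 \cdot 2 \left(-4\right) \left(- \frac{1}{6}\right)\right)^{2} = \left(1 \cdot \frac{4}{3}\right)^{2} = \left(\frac{4}{3}\right)^{2} = \frac{16}{9}$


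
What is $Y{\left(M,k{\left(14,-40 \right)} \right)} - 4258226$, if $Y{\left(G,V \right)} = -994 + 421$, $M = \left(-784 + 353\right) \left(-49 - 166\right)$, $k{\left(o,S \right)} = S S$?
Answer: $-4258799$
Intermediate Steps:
$k{\left(o,S \right)} = S^{2}$
$M = 92665$ ($M = \left(-431\right) \left(-215\right) = 92665$)
$Y{\left(G,V \right)} = -573$
$Y{\left(M,k{\left(14,-40 \right)} \right)} - 4258226 = -573 - 4258226 = -4258799$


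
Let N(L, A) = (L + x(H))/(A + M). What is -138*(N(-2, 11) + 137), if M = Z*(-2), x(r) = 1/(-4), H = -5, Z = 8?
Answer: -189681/10 ≈ -18968.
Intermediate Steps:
x(r) = -¼
M = -16 (M = 8*(-2) = -16)
N(L, A) = (-¼ + L)/(-16 + A) (N(L, A) = (L - ¼)/(A - 16) = (-¼ + L)/(-16 + A))
-138*(N(-2, 11) + 137) = -138*((-¼ - 2)/(-16 + 11) + 137) = -138*(-9/4/(-5) + 137) = -138*(-⅕*(-9/4) + 137) = -138*(9/20 + 137) = -138*2749/20 = -189681/10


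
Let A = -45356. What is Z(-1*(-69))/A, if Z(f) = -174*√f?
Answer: 3*√69/782 ≈ 0.031867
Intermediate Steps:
Z(-1*(-69))/A = -174*√69/(-45356) = -174*√69*(-1/45356) = 3*√69/782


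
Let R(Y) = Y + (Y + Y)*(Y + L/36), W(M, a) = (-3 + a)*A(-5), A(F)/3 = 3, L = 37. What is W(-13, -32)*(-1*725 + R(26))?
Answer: -222530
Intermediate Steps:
A(F) = 9 (A(F) = 3*3 = 9)
W(M, a) = -27 + 9*a (W(M, a) = (-3 + a)*9 = -27 + 9*a)
R(Y) = Y + 2*Y*(37/36 + Y) (R(Y) = Y + (Y + Y)*(Y + 37/36) = Y + (2*Y)*(Y + 37*(1/36)) = Y + (2*Y)*(Y + 37/36) = Y + (2*Y)*(37/36 + Y) = Y + 2*Y*(37/36 + Y))
W(-13, -32)*(-1*725 + R(26)) = (-27 + 9*(-32))*(-1*725 + (1/18)*26*(55 + 36*26)) = (-27 - 288)*(-725 + (1/18)*26*(55 + 936)) = -315*(-725 + (1/18)*26*991) = -315*(-725 + 12883/9) = -315*6358/9 = -222530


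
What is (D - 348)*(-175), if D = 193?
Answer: 27125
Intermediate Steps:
(D - 348)*(-175) = (193 - 348)*(-175) = -155*(-175) = 27125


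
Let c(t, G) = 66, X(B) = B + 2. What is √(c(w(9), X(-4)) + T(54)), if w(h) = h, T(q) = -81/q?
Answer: √258/2 ≈ 8.0312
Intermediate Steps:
X(B) = 2 + B
√(c(w(9), X(-4)) + T(54)) = √(66 - 81/54) = √(66 - 81*1/54) = √(66 - 3/2) = √(129/2) = √258/2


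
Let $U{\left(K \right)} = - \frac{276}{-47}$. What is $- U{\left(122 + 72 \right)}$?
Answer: $- \frac{276}{47} \approx -5.8723$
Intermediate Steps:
$U{\left(K \right)} = \frac{276}{47}$ ($U{\left(K \right)} = \left(-276\right) \left(- \frac{1}{47}\right) = \frac{276}{47}$)
$- U{\left(122 + 72 \right)} = \left(-1\right) \frac{276}{47} = - \frac{276}{47}$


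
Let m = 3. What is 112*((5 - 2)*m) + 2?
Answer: 1010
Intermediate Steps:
112*((5 - 2)*m) + 2 = 112*((5 - 2)*3) + 2 = 112*(3*3) + 2 = 112*9 + 2 = 1008 + 2 = 1010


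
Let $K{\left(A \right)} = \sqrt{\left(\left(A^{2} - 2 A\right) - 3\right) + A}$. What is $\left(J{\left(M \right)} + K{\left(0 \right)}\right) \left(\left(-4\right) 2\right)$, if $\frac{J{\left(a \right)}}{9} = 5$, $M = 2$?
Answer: $-360 - 8 i \sqrt{3} \approx -360.0 - 13.856 i$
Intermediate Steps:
$J{\left(a \right)} = 45$ ($J{\left(a \right)} = 9 \cdot 5 = 45$)
$K{\left(A \right)} = \sqrt{-3 + A^{2} - A}$ ($K{\left(A \right)} = \sqrt{\left(-3 + A^{2} - 2 A\right) + A} = \sqrt{-3 + A^{2} - A}$)
$\left(J{\left(M \right)} + K{\left(0 \right)}\right) \left(\left(-4\right) 2\right) = \left(45 + \sqrt{-3 + 0^{2} - 0}\right) \left(\left(-4\right) 2\right) = \left(45 + \sqrt{-3 + 0 + 0}\right) \left(-8\right) = \left(45 + \sqrt{-3}\right) \left(-8\right) = \left(45 + i \sqrt{3}\right) \left(-8\right) = -360 - 8 i \sqrt{3}$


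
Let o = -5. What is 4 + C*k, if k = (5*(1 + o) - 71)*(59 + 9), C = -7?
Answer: 43320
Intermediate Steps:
k = -6188 (k = (5*(1 - 5) - 71)*(59 + 9) = (5*(-4) - 71)*68 = (-20 - 71)*68 = -91*68 = -6188)
4 + C*k = 4 - 7*(-6188) = 4 + 43316 = 43320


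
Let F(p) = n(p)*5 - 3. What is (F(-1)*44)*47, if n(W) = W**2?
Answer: 4136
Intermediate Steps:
F(p) = -3 + 5*p**2 (F(p) = p**2*5 - 3 = 5*p**2 - 3 = -3 + 5*p**2)
(F(-1)*44)*47 = ((-3 + 5*(-1)**2)*44)*47 = ((-3 + 5*1)*44)*47 = ((-3 + 5)*44)*47 = (2*44)*47 = 88*47 = 4136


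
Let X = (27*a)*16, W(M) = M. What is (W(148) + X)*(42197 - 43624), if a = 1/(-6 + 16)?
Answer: -1364212/5 ≈ -2.7284e+5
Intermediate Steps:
a = ⅒ (a = 1/10 = ⅒ ≈ 0.10000)
X = 216/5 (X = (27*(⅒))*16 = (27/10)*16 = 216/5 ≈ 43.200)
(W(148) + X)*(42197 - 43624) = (148 + 216/5)*(42197 - 43624) = (956/5)*(-1427) = -1364212/5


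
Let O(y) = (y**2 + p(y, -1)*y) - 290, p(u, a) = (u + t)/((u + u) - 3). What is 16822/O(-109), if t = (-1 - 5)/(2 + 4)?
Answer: 3717662/2549621 ≈ 1.4581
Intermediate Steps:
t = -1 (t = -6/6 = -6*1/6 = -1)
p(u, a) = (-1 + u)/(-3 + 2*u) (p(u, a) = (u - 1)/((u + u) - 3) = (-1 + u)/(2*u - 3) = (-1 + u)/(-3 + 2*u))
O(y) = -290 + y**2 + y*(-1 + y)/(-3 + 2*y) (O(y) = (y**2 + ((-1 + y)/(-3 + 2*y))*y) - 290 = (y**2 + y*(-1 + y)/(-3 + 2*y)) - 290 = -290 + y**2 + y*(-1 + y)/(-3 + 2*y))
16822/O(-109) = 16822/(((-109*(-1 - 109) + (-290 + (-109)**2)*(-3 + 2*(-109)))/(-3 + 2*(-109)))) = 16822/(((-109*(-110) + (-290 + 11881)*(-3 - 218))/(-3 - 218))) = 16822/(((11990 + 11591*(-221))/(-221))) = 16822/((-(11990 - 2561611)/221)) = 16822/((-1/221*(-2549621))) = 16822/(2549621/221) = 16822*(221/2549621) = 3717662/2549621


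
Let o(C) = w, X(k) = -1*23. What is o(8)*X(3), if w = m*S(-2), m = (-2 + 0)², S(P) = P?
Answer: 184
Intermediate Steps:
X(k) = -23
m = 4 (m = (-2)² = 4)
w = -8 (w = 4*(-2) = -8)
o(C) = -8
o(8)*X(3) = -8*(-23) = 184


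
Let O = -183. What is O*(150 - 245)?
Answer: 17385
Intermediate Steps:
O*(150 - 245) = -183*(150 - 245) = -183*(-95) = 17385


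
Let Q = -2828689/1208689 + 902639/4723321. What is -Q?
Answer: 12269796325898/5709026136169 ≈ 2.1492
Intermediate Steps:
Q = -12269796325898/5709026136169 (Q = -2828689*1/1208689 + 902639*(1/4723321) = -2828689/1208689 + 902639/4723321 = -12269796325898/5709026136169 ≈ -2.1492)
-Q = -1*(-12269796325898/5709026136169) = 12269796325898/5709026136169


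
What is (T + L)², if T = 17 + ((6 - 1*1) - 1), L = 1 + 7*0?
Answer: 484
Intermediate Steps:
L = 1 (L = 1 + 0 = 1)
T = 21 (T = 17 + ((6 - 1) - 1) = 17 + (5 - 1) = 17 + 4 = 21)
(T + L)² = (21 + 1)² = 22² = 484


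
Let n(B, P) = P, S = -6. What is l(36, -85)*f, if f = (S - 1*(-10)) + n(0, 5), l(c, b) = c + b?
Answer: -441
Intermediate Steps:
l(c, b) = b + c
f = 9 (f = (-6 - 1*(-10)) + 5 = (-6 + 10) + 5 = 4 + 5 = 9)
l(36, -85)*f = (-85 + 36)*9 = -49*9 = -441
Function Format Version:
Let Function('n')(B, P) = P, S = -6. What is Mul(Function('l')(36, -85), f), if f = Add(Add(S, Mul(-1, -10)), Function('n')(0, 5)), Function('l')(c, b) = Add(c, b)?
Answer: -441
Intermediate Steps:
Function('l')(c, b) = Add(b, c)
f = 9 (f = Add(Add(-6, Mul(-1, -10)), 5) = Add(Add(-6, 10), 5) = Add(4, 5) = 9)
Mul(Function('l')(36, -85), f) = Mul(Add(-85, 36), 9) = Mul(-49, 9) = -441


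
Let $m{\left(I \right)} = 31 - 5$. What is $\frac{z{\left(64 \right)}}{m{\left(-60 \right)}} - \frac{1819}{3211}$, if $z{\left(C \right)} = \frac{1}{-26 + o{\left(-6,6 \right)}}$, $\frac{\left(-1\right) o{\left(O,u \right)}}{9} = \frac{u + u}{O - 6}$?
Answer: $- \frac{62093}{109174} \approx -0.56875$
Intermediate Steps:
$o{\left(O,u \right)} = - \frac{18 u}{-6 + O}$ ($o{\left(O,u \right)} = - 9 \frac{u + u}{O - 6} = - 9 \frac{2 u}{-6 + O} = - \frac{18 u}{-6 + O}$)
$m{\left(I \right)} = 26$ ($m{\left(I \right)} = 31 - 5 = 26$)
$z{\left(C \right)} = - \frac{1}{17}$ ($z{\left(C \right)} = \frac{1}{-26 - \frac{108}{-6 - 6}} = \frac{1}{-26 - \frac{108}{-12}} = \frac{1}{-26 - 108 \left(- \frac{1}{12}\right)} = \frac{1}{-26 + 9} = \frac{1}{-17} = - \frac{1}{17}$)
$\frac{z{\left(64 \right)}}{m{\left(-60 \right)}} - \frac{1819}{3211} = - \frac{1}{17 \cdot 26} - \frac{1819}{3211} = \left(- \frac{1}{17}\right) \frac{1}{26} - \frac{1819}{3211} = - \frac{1}{442} - \frac{1819}{3211} = - \frac{62093}{109174}$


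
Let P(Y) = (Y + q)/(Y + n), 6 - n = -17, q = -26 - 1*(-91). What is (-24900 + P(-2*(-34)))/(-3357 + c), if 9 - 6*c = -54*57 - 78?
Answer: 647362/73567 ≈ 8.7996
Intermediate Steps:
c = 1055/2 (c = 3/2 - (-54*57 - 78)/6 = 3/2 - (-3078 - 78)/6 = 3/2 - 1/6*(-3156) = 3/2 + 526 = 1055/2 ≈ 527.50)
q = 65 (q = -26 + 91 = 65)
n = 23 (n = 6 - 1*(-17) = 6 + 17 = 23)
P(Y) = (65 + Y)/(23 + Y) (P(Y) = (Y + 65)/(Y + 23) = (65 + Y)/(23 + Y))
(-24900 + P(-2*(-34)))/(-3357 + c) = (-24900 + (65 - 2*(-34))/(23 - 2*(-34)))/(-3357 + 1055/2) = (-24900 + (65 + 68)/(23 + 68))/(-5659/2) = (-24900 + 133/91)*(-2/5659) = (-24900 + (1/91)*133)*(-2/5659) = (-24900 + 19/13)*(-2/5659) = -323681/13*(-2/5659) = 647362/73567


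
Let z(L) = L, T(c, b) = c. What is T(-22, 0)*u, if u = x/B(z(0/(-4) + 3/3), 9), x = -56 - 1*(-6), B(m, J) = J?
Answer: 1100/9 ≈ 122.22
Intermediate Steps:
x = -50 (x = -56 + 6 = -50)
u = -50/9 ≈ -5.5556
T(-22, 0)*u = -22*(-50/9) = 1100/9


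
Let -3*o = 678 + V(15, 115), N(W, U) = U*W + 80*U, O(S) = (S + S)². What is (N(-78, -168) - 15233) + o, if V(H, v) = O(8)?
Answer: -47641/3 ≈ -15880.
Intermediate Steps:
O(S) = 4*S² (O(S) = (2*S)² = 4*S²)
V(H, v) = 256 (V(H, v) = 4*8² = 4*64 = 256)
N(W, U) = 80*U + U*W
o = -934/3 (o = -(678 + 256)/3 = -⅓*934 = -934/3 ≈ -311.33)
(N(-78, -168) - 15233) + o = (-168*(80 - 78) - 15233) - 934/3 = (-168*2 - 15233) - 934/3 = (-336 - 15233) - 934/3 = -15569 - 934/3 = -47641/3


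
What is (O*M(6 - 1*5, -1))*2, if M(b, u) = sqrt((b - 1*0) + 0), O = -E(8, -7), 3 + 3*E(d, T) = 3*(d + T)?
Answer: 0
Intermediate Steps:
E(d, T) = -1 + T + d (E(d, T) = -1 + (3*(d + T))/3 = -1 + (3*(T + d))/3 = -1 + (3*T + 3*d)/3 = -1 + (T + d) = -1 + T + d)
O = 0 (O = -(-1 - 7 + 8) = -1*0 = 0)
M(b, u) = sqrt(b) (M(b, u) = sqrt((b + 0) + 0) = sqrt(b + 0) = sqrt(b))
(O*M(6 - 1*5, -1))*2 = (0*sqrt(6 - 1*5))*2 = (0*sqrt(6 - 5))*2 = (0*sqrt(1))*2 = (0*1)*2 = 0*2 = 0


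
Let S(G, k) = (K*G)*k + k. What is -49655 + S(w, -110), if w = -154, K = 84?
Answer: 1373195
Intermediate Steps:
S(G, k) = k + 84*G*k (S(G, k) = (84*G)*k + k = 84*G*k + k = k + 84*G*k)
-49655 + S(w, -110) = -49655 - 110*(1 + 84*(-154)) = -49655 - 110*(1 - 12936) = -49655 - 110*(-12935) = -49655 + 1422850 = 1373195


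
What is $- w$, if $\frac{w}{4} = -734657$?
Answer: $2938628$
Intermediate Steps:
$w = -2938628$ ($w = 4 \left(-734657\right) = -2938628$)
$- w = \left(-1\right) \left(-2938628\right) = 2938628$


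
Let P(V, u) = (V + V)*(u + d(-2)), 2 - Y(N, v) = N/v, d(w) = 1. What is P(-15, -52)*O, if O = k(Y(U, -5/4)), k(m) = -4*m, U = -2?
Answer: -2448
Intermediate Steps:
Y(N, v) = 2 - N/v
P(V, u) = 2*V*(1 + u) (P(V, u) = (V + V)*(u + 1) = (2*V)*(1 + u) = 2*V*(1 + u))
O = -8/5 (O = -4*(2 - 1*(-2)/(-5/4)) = -4*(2 - 1*(-2)*(-⅘)) = -4*(2 - 8/5) = -4*⅖ = -8/5 ≈ -1.6000)
P(-15, -52)*O = (2*(-15)*(1 - 52))*(-8/5) = (2*(-15)*(-51))*(-8/5) = 1530*(-8/5) = -2448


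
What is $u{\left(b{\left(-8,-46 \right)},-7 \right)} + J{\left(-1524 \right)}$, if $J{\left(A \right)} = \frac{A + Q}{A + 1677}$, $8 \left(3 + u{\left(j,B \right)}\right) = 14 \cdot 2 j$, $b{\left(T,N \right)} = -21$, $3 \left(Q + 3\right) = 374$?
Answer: $- \frac{78641}{918} \approx -85.666$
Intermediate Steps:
$Q = \frac{365}{3}$ ($Q = -3 + \frac{1}{3} \cdot 374 = -3 + \frac{374}{3} = \frac{365}{3} \approx 121.67$)
$u{\left(j,B \right)} = -3 + \frac{7 j}{2}$ ($u{\left(j,B \right)} = -3 + \frac{14 \cdot 2 j}{8} = -3 + \frac{28 j}{8} = -3 + \frac{7 j}{2}$)
$J{\left(A \right)} = \frac{\frac{365}{3} + A}{1677 + A}$ ($J{\left(A \right)} = \frac{A + \frac{365}{3}}{A + 1677} = \frac{\frac{365}{3} + A}{1677 + A}$)
$u{\left(b{\left(-8,-46 \right)},-7 \right)} + J{\left(-1524 \right)} = \left(-3 + \frac{7}{2} \left(-21\right)\right) + \frac{\frac{365}{3} - 1524}{1677 - 1524} = \left(-3 - \frac{147}{2}\right) + \frac{1}{153} \left(- \frac{4207}{3}\right) = - \frac{153}{2} + \frac{1}{153} \left(- \frac{4207}{3}\right) = - \frac{153}{2} - \frac{4207}{459} = - \frac{78641}{918}$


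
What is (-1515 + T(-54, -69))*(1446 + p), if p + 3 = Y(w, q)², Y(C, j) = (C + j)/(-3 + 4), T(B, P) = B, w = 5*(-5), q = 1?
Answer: -3167811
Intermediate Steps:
w = -25
Y(C, j) = C + j (Y(C, j) = (C + j)/1 = (C + j)*1 = C + j)
p = 573 (p = -3 + (-25 + 1)² = -3 + (-24)² = -3 + 576 = 573)
(-1515 + T(-54, -69))*(1446 + p) = (-1515 - 54)*(1446 + 573) = -1569*2019 = -3167811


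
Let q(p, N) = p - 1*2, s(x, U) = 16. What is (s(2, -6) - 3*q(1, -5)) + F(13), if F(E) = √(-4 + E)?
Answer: 22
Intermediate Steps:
q(p, N) = -2 + p (q(p, N) = p - 2 = -2 + p)
(s(2, -6) - 3*q(1, -5)) + F(13) = (16 - 3*(-2 + 1)) + √(-4 + 13) = (16 - 3*(-1)) + √9 = (16 + 3) + 3 = 19 + 3 = 22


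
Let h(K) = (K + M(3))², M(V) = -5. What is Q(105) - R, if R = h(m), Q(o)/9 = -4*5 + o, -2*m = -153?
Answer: -17389/4 ≈ -4347.3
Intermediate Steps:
m = 153/2 (m = -½*(-153) = 153/2 ≈ 76.500)
Q(o) = -180 + 9*o (Q(o) = 9*(-4*5 + o) = 9*(-20 + o) = -180 + 9*o)
h(K) = (-5 + K)² (h(K) = (K - 5)² = (-5 + K)²)
R = 20449/4 (R = (-5 + 153/2)² = (143/2)² = 20449/4 ≈ 5112.3)
Q(105) - R = (-180 + 9*105) - 1*20449/4 = (-180 + 945) - 20449/4 = 765 - 20449/4 = -17389/4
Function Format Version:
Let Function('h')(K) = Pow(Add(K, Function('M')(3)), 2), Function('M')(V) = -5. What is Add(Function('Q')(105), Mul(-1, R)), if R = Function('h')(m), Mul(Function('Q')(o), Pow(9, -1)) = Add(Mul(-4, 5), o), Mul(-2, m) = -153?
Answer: Rational(-17389, 4) ≈ -4347.3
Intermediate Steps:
m = Rational(153, 2) (m = Mul(Rational(-1, 2), -153) = Rational(153, 2) ≈ 76.500)
Function('Q')(o) = Add(-180, Mul(9, o)) (Function('Q')(o) = Mul(9, Add(Mul(-4, 5), o)) = Mul(9, Add(-20, o)) = Add(-180, Mul(9, o)))
Function('h')(K) = Pow(Add(-5, K), 2) (Function('h')(K) = Pow(Add(K, -5), 2) = Pow(Add(-5, K), 2))
R = Rational(20449, 4) (R = Pow(Add(-5, Rational(153, 2)), 2) = Pow(Rational(143, 2), 2) = Rational(20449, 4) ≈ 5112.3)
Add(Function('Q')(105), Mul(-1, R)) = Add(Add(-180, Mul(9, 105)), Mul(-1, Rational(20449, 4))) = Add(Add(-180, 945), Rational(-20449, 4)) = Add(765, Rational(-20449, 4)) = Rational(-17389, 4)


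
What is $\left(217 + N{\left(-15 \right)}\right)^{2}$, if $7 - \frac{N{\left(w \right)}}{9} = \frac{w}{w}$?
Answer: $73441$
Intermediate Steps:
$N{\left(w \right)} = 54$ ($N{\left(w \right)} = 63 - 9 \frac{w}{w} = 63 - 9 = 54$)
$\left(217 + N{\left(-15 \right)}\right)^{2} = \left(217 + 54\right)^{2} = 271^{2} = 73441$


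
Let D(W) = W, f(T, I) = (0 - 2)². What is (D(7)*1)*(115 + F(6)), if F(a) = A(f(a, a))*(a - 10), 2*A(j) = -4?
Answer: 861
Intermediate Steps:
f(T, I) = 4 (f(T, I) = (-2)² = 4)
A(j) = -2 (A(j) = (½)*(-4) = -2)
F(a) = 20 - 2*a (F(a) = -2*(a - 10) = -2*(-10 + a) = 20 - 2*a)
(D(7)*1)*(115 + F(6)) = (7*1)*(115 + (20 - 2*6)) = 7*(115 + (20 - 12)) = 7*(115 + 8) = 7*123 = 861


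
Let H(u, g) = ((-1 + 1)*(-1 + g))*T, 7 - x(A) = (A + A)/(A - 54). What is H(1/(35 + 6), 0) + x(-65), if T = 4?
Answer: 703/119 ≈ 5.9076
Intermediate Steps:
x(A) = 7 - 2*A/(-54 + A) (x(A) = 7 - (A + A)/(A - 54) = 7 - 2*A/(-54 + A))
H(u, g) = 0 (H(u, g) = ((-1 + 1)*(-1 + g))*4 = (0*(-1 + g))*4 = 0*4 = 0)
H(1/(35 + 6), 0) + x(-65) = 0 + (-378 + 5*(-65))/(-54 - 65) = 0 + (-378 - 325)/(-119) = 0 - 1/119*(-703) = 0 + 703/119 = 703/119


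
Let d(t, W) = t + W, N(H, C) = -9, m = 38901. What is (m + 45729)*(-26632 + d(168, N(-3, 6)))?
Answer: -2240409990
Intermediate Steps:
d(t, W) = W + t
(m + 45729)*(-26632 + d(168, N(-3, 6))) = (38901 + 45729)*(-26632 + (-9 + 168)) = 84630*(-26632 + 159) = 84630*(-26473) = -2240409990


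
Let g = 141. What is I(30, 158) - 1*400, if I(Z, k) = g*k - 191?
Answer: 21687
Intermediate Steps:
I(Z, k) = -191 + 141*k (I(Z, k) = 141*k - 191 = -191 + 141*k)
I(30, 158) - 1*400 = (-191 + 141*158) - 1*400 = (-191 + 22278) - 400 = 22087 - 400 = 21687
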